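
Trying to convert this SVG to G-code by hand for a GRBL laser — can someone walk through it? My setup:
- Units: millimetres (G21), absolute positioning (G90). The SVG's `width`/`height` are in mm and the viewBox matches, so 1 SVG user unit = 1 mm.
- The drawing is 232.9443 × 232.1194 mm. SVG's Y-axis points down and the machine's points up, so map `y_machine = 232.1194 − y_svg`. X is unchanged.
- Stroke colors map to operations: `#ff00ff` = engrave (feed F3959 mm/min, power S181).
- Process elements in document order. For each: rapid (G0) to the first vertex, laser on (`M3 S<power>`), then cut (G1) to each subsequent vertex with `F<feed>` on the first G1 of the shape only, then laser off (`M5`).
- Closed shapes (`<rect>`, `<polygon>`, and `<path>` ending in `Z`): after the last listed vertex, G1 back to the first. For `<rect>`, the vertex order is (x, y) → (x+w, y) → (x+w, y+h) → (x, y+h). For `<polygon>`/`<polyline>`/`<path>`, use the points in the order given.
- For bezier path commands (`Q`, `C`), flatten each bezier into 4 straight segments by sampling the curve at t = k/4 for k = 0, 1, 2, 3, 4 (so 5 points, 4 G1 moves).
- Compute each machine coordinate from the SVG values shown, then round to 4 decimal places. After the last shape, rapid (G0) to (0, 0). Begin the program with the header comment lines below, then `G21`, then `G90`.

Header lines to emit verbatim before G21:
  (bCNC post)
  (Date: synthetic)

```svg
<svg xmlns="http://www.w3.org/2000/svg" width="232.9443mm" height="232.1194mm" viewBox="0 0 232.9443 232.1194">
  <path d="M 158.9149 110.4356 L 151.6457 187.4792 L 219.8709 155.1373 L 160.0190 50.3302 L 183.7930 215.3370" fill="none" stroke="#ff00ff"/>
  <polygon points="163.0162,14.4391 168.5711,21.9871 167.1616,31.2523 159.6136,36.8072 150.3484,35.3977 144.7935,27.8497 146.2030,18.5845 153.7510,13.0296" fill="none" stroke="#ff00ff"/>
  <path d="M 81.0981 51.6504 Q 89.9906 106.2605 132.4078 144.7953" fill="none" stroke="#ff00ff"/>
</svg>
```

(bCNC post)
(Date: synthetic)
G21
G90
G0 X158.9149 Y121.6838
M3 S181
G1 X151.6457 Y44.6402 F3959
G1 X219.8709 Y76.9821
G1 X160.0190 Y181.7892
G1 X183.7930 Y16.7824
M5
G0 X163.0162 Y217.6803
M3 S181
G1 X168.5711 Y210.1323 F3959
G1 X167.1616 Y200.8671
G1 X159.6136 Y195.3122
G1 X150.3484 Y196.7217
G1 X144.7935 Y204.2697
G1 X146.2030 Y213.5349
G1 X153.7510 Y219.0898
G1 X163.0162 Y217.6803
M5
G0 X81.0981 Y180.4690
M3 S181
G1 X87.6396 Y154.1687 F3959
G1 X98.3718 Y129.8777
G1 X113.2945 Y107.5962
G1 X132.4078 Y87.3241
M5
G0 X0.0000 Y0.0000

viewBox `0 0 232.9443 232.1194` with mm width/height → 1 unit = 1 mm. Flip: y_m = 232.1194 − y_svg.

**Shape 1** — `<path>` open polyline, stroke `#ff00ff` → engrave (S181, F3959). Machine vertices: (158.9149,121.6838) → (151.6457,44.6402) → (219.8709,76.9821) → (160.0190,181.7892) → (183.7930,16.7824). Open path.

**Shape 2** — `<polygon>` regular polygon, stroke `#ff00ff` → engrave (S181, F3959). Machine vertices: (163.0162,217.6803) → (168.5711,210.1323) → (167.1616,200.8671) → (159.6136,195.3122) → (150.3484,196.7217) → (144.7935,204.2697) → (146.2030,213.5349) → (153.7510,219.0898) → (163.0162,217.6803). Closed: final G1 returns to the first vertex.

**Shape 3** — `<path>` quadratic bezier, stroke `#ff00ff` → engrave (S181, F3959). Control points (SVG): P0=(81.0981,51.6504), P1=(89.9906,106.2605), P2=(132.4078,144.7953); sampled at t=k/4. Machine vertices: (81.0981,180.4690) → (87.6396,154.1687) → (98.3718,129.8777) → (113.2945,107.5962) → (132.4078,87.3241). Open path.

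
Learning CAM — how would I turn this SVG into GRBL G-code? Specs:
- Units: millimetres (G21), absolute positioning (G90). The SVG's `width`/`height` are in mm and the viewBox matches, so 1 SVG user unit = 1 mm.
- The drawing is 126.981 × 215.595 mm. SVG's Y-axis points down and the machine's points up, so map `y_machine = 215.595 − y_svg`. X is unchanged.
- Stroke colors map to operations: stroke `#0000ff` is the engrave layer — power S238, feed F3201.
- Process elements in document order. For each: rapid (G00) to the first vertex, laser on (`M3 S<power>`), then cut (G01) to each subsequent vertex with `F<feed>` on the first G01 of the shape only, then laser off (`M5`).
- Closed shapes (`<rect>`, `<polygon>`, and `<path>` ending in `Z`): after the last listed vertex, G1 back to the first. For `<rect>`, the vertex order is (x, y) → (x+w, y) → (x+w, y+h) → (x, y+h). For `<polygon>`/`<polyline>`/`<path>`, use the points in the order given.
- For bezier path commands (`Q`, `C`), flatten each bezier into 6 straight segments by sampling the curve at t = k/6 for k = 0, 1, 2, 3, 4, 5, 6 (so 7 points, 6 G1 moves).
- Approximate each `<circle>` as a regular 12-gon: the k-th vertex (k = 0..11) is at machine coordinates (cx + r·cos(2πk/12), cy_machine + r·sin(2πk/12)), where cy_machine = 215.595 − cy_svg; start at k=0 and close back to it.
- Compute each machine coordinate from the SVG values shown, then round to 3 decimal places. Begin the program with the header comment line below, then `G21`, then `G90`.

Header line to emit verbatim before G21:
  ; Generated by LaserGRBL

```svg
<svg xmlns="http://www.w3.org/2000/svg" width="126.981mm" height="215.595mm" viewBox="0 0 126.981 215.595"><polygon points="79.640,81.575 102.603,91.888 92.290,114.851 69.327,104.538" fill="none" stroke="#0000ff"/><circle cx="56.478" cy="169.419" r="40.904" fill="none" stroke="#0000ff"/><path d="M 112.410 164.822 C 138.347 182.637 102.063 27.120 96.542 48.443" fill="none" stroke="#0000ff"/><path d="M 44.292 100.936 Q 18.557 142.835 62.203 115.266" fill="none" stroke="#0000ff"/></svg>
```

; Generated by LaserGRBL
G21
G90
G00 X79.640 Y134.020
M3 S238
G01 X102.603 Y123.707 F3201
G01 X92.290 Y100.744
G01 X69.327 Y111.057
G01 X79.640 Y134.020
M5
G00 X97.382 Y46.176
M3 S238
G01 X91.902 Y66.628 F3201
G01 X76.930 Y81.600
G01 X56.478 Y87.080
G01 X36.026 Y81.600
G01 X21.054 Y66.628
G01 X15.574 Y46.176
G01 X21.054 Y25.724
G01 X36.026 Y10.752
G01 X56.478 Y5.272
G01 X76.930 Y10.752
G01 X91.902 Y25.724
G01 X97.382 Y46.176
M5
G00 X112.410 Y50.773
M3 S238
G01 X120.624 Y54.689 F3201
G01 X121.051 Y77.766
G01 X116.273 Y110.278
G01 X108.873 Y142.498
G01 X101.436 Y164.698
G01 X96.542 Y167.152
M5
G00 X44.292 Y114.659
M3 S238
G01 X37.641 Y102.622 F3201
G01 X34.844 Y94.445
G01 X35.902 Y90.127
G01 X40.815 Y89.668
G01 X49.582 Y93.069
G01 X62.203 Y100.329
M5

Since the viewBox matches the mm dimensions, user units are millimetres directly. The only transform is the Y-flip y_m = 215.595 − y_svg.

Shape 1 is a regular polygon drawn with `<polygon>`. Its stroke #0000ff means engrave at S238, F3201. After flipping Y the toolpath is (79.640,134.020) → (102.603,123.707) → (92.290,100.744) → (69.327,111.057) → (79.640,134.020), returning to the start.

Shape 2 is a circle drawn with `<circle>`. Its stroke #0000ff means engrave at S238, F3201. After flipping Y the toolpath is (97.382,46.176) → (91.902,66.628) → (76.930,81.600) → (56.478,87.080) → (36.026,81.600) → (21.054,66.628) → (15.574,46.176) → (21.054,25.724) → (36.026,10.752) → (56.478,5.272) → (76.930,10.752) → (91.902,25.724) → (97.382,46.176), returning to the start.

Shape 3 is a cubic bezier drawn with `<path>`. Its stroke #0000ff means engrave at S238, F3201. After flipping Y the toolpath is (112.410,50.773) → (120.624,54.689) → (121.051,77.766) → (116.273,110.278) → (108.873,142.498) → (101.436,164.698) → (96.542,167.152).

Shape 4 is a quadratic bezier drawn with `<path>`. Its stroke #0000ff means engrave at S238, F3201. After flipping Y the toolpath is (44.292,114.659) → (37.641,102.622) → (34.844,94.445) → (35.902,90.127) → (40.815,89.668) → (49.582,93.069) → (62.203,100.329).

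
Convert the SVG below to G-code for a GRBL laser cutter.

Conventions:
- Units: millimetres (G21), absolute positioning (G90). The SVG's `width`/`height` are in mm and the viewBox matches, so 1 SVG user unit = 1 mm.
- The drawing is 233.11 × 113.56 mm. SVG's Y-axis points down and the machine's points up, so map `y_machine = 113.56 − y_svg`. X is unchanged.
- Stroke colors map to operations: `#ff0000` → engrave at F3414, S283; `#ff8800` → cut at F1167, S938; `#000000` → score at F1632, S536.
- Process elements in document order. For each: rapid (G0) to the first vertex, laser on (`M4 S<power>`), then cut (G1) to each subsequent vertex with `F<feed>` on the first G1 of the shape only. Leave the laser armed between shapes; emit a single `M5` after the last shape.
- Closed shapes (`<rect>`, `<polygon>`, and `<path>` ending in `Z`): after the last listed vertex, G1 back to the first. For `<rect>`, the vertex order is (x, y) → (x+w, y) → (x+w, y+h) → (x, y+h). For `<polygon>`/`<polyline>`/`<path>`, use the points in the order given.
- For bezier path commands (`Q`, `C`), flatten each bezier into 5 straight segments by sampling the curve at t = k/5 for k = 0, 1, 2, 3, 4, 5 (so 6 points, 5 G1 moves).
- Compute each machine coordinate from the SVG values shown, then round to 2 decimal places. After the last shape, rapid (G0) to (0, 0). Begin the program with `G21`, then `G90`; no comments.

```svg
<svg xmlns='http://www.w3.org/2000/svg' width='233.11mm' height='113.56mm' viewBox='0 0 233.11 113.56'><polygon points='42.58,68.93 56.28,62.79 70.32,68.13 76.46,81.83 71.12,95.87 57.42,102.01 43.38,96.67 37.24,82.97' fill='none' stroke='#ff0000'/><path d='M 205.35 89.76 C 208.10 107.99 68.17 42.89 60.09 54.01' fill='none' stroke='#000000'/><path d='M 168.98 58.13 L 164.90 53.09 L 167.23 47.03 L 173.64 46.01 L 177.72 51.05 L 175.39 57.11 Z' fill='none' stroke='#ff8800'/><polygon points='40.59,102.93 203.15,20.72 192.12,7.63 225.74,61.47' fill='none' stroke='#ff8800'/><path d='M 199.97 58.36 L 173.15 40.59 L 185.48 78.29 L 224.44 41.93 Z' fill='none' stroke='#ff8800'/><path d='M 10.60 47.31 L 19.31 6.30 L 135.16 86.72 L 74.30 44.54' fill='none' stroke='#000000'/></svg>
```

viewBox `0 0 233.11 113.56` with mm width/height → 1 unit = 1 mm. Flip: y_m = 113.56 − y_svg.

**Shape 1** — `<polygon>` regular polygon, stroke `#ff0000` → engrave (S283, F3414). Machine vertices: (42.58,44.63) → (56.28,50.77) → (70.32,45.43) → (76.46,31.73) → (71.12,17.69) → (57.42,11.55) → (43.38,16.89) → (37.24,30.59) → (42.58,44.63). Closed: final G1 returns to the first vertex.

**Shape 2** — `<path>` cubic bezier, stroke `#000000` → score (S536, F1632). Control points (SVG): P0=(205.35,89.76), P1=(208.10,107.99), P2=(68.17,42.89), P3=(60.09,54.01); sampled at t=k/5. Machine vertices: (205.35,23.80) → (192.07,21.59) → (157.73,31.71) → (115.50,46.52) → (78.56,58.35) → (60.09,59.55). Open path.

**Shape 3** — `<path>` regular polygon, stroke `#ff8800` → cut (S938, F1167). Machine vertices: (168.98,55.43) → (164.90,60.47) → (167.23,66.53) → (173.64,67.55) → (177.72,62.51) → (175.39,56.45) → (168.98,55.43). Closed: final G1 returns to the first vertex.

**Shape 4** — `<polygon>` closed polygon, stroke `#ff8800` → cut (S938, F1167). Machine vertices: (40.59,10.63) → (203.15,92.84) → (192.12,105.93) → (225.74,52.09) → (40.59,10.63). Closed: final G1 returns to the first vertex.

**Shape 5** — `<path>` closed polygon, stroke `#ff8800` → cut (S938, F1167). Machine vertices: (199.97,55.20) → (173.15,72.97) → (185.48,35.27) → (224.44,71.63) → (199.97,55.20). Closed: final G1 returns to the first vertex.

**Shape 6** — `<path>` open polyline, stroke `#000000` → score (S536, F1632). Machine vertices: (10.60,66.25) → (19.31,107.26) → (135.16,26.84) → (74.30,69.02). Open path.

G21
G90
G0 X42.58 Y44.63
M4 S283
G1 X56.28 Y50.77 F3414
G1 X70.32 Y45.43
G1 X76.46 Y31.73
G1 X71.12 Y17.69
G1 X57.42 Y11.55
G1 X43.38 Y16.89
G1 X37.24 Y30.59
G1 X42.58 Y44.63
G0 X205.35 Y23.80
M4 S536
G1 X192.07 Y21.59 F1632
G1 X157.73 Y31.71
G1 X115.50 Y46.52
G1 X78.56 Y58.35
G1 X60.09 Y59.55
G0 X168.98 Y55.43
M4 S938
G1 X164.90 Y60.47 F1167
G1 X167.23 Y66.53
G1 X173.64 Y67.55
G1 X177.72 Y62.51
G1 X175.39 Y56.45
G1 X168.98 Y55.43
G0 X40.59 Y10.63
M4 S938
G1 X203.15 Y92.84 F1167
G1 X192.12 Y105.93
G1 X225.74 Y52.09
G1 X40.59 Y10.63
G0 X199.97 Y55.20
M4 S938
G1 X173.15 Y72.97 F1167
G1 X185.48 Y35.27
G1 X224.44 Y71.63
G1 X199.97 Y55.20
G0 X10.60 Y66.25
M4 S536
G1 X19.31 Y107.26 F1632
G1 X135.16 Y26.84
G1 X74.30 Y69.02
M5
G0 X0.00 Y0.00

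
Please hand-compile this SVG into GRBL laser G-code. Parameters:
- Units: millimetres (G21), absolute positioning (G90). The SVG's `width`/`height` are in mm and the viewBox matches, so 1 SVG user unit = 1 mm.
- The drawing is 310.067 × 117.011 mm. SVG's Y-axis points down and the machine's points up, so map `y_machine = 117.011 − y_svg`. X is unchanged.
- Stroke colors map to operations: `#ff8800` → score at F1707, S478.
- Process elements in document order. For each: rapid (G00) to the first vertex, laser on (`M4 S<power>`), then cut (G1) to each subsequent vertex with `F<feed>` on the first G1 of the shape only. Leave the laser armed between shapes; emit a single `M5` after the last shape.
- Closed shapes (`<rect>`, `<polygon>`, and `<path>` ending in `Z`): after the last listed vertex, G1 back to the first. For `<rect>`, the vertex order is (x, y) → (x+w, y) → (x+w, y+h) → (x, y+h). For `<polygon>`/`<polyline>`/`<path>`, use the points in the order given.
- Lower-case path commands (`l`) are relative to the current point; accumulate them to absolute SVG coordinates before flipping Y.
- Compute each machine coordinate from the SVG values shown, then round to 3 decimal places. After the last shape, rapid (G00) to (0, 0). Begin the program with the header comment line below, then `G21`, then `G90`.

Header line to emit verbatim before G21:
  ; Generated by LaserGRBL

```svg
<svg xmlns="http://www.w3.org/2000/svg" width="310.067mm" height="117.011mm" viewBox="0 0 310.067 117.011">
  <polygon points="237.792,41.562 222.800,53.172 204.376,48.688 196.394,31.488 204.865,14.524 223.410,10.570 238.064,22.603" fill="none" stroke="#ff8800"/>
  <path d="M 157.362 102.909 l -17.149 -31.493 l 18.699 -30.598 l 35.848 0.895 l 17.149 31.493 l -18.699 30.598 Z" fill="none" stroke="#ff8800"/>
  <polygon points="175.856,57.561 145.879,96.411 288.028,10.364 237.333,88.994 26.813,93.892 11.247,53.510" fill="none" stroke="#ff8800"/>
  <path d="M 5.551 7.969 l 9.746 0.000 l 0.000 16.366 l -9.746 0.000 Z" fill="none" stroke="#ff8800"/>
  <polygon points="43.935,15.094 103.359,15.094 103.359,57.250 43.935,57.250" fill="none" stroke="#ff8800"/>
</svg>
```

; Generated by LaserGRBL
G21
G90
G00 X237.792 Y75.449
M4 S478
G1 X222.800 Y63.839 F1707
G1 X204.376 Y68.323
G1 X196.394 Y85.523
G1 X204.865 Y102.487
G1 X223.410 Y106.441
G1 X238.064 Y94.408
G1 X237.792 Y75.449
G00 X157.362 Y14.102
M4 S478
G1 X140.213 Y45.595 F1707
G1 X158.912 Y76.193
G1 X194.760 Y75.298
G1 X211.909 Y43.805
G1 X193.210 Y13.207
G1 X157.362 Y14.102
G00 X175.856 Y59.450
M4 S478
G1 X145.879 Y20.600 F1707
G1 X288.028 Y106.647
G1 X237.333 Y28.017
G1 X26.813 Y23.119
G1 X11.247 Y63.501
G1 X175.856 Y59.450
G00 X5.551 Y109.042
M4 S478
G1 X15.297 Y109.042 F1707
G1 X15.297 Y92.676
G1 X5.551 Y92.676
G1 X5.551 Y109.042
G00 X43.935 Y101.917
M4 S478
G1 X103.359 Y101.917 F1707
G1 X103.359 Y59.761
G1 X43.935 Y59.761
G1 X43.935 Y101.917
M5
G00 X0.000 Y0.000

1 u = 1 mm; y_m = 117.011 − y.

[1] `<polygon>` regular polygon, #ff8800→score S478 F1707: (237.792,75.449) → (222.800,63.839) → (204.376,68.323) → (196.394,85.523) → (204.865,102.487) → (223.410,106.441) → (238.064,94.408) → (237.792,75.449) (closed)

[2] `<path>` regular polygon, #ff8800→score S478 F1707: (157.362,14.102) → (140.213,45.595) → (158.912,76.193) → (194.760,75.298) → (211.909,43.805) → (193.210,13.207) → (157.362,14.102) (closed)

[3] `<polygon>` closed polygon, #ff8800→score S478 F1707: (175.856,59.450) → (145.879,20.600) → (288.028,106.647) → (237.333,28.017) → (26.813,23.119) → (11.247,63.501) → (175.856,59.450) (closed)

[4] `<path>` rectangle, #ff8800→score S478 F1707: (5.551,109.042) → (15.297,109.042) → (15.297,92.676) → (5.551,92.676) → (5.551,109.042) (closed)

[5] `<polygon>` rectangle, #ff8800→score S478 F1707: (43.935,101.917) → (103.359,101.917) → (103.359,59.761) → (43.935,59.761) → (43.935,101.917) (closed)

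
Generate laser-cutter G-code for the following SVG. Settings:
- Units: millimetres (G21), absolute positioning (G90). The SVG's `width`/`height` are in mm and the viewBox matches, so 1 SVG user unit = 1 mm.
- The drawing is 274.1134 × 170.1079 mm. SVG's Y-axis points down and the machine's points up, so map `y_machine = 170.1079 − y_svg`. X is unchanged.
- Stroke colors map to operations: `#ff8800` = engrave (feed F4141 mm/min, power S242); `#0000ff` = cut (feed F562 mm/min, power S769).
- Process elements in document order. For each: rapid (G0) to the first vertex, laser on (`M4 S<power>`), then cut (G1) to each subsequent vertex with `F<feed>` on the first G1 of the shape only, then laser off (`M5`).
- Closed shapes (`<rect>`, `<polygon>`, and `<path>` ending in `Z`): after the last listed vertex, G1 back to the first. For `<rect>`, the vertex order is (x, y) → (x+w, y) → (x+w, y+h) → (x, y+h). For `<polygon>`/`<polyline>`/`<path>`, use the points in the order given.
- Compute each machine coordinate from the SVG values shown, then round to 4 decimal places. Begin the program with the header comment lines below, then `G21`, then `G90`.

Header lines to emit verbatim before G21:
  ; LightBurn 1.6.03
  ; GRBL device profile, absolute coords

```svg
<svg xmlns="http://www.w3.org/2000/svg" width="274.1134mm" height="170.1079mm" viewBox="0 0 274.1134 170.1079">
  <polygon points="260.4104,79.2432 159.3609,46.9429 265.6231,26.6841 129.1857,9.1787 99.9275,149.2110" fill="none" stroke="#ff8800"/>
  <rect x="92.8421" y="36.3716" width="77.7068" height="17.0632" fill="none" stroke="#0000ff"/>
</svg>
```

1 u = 1 mm; y_m = 170.1079 − y.

[1] `<polygon>` closed polygon, #ff8800→engrave S242 F4141: (260.4104,90.8647) → (159.3609,123.1650) → (265.6231,143.4238) → (129.1857,160.9292) → (99.9275,20.8969) → (260.4104,90.8647) (closed)

[2] `<rect>` rectangle, #0000ff→cut S769 F562: (92.8421,133.7363) → (170.5489,133.7363) → (170.5489,116.6731) → (92.8421,116.6731) → (92.8421,133.7363) (closed)

; LightBurn 1.6.03
; GRBL device profile, absolute coords
G21
G90
G0 X260.4104 Y90.8647
M4 S242
G1 X159.3609 Y123.1650 F4141
G1 X265.6231 Y143.4238
G1 X129.1857 Y160.9292
G1 X99.9275 Y20.8969
G1 X260.4104 Y90.8647
M5
G0 X92.8421 Y133.7363
M4 S769
G1 X170.5489 Y133.7363 F562
G1 X170.5489 Y116.6731
G1 X92.8421 Y116.6731
G1 X92.8421 Y133.7363
M5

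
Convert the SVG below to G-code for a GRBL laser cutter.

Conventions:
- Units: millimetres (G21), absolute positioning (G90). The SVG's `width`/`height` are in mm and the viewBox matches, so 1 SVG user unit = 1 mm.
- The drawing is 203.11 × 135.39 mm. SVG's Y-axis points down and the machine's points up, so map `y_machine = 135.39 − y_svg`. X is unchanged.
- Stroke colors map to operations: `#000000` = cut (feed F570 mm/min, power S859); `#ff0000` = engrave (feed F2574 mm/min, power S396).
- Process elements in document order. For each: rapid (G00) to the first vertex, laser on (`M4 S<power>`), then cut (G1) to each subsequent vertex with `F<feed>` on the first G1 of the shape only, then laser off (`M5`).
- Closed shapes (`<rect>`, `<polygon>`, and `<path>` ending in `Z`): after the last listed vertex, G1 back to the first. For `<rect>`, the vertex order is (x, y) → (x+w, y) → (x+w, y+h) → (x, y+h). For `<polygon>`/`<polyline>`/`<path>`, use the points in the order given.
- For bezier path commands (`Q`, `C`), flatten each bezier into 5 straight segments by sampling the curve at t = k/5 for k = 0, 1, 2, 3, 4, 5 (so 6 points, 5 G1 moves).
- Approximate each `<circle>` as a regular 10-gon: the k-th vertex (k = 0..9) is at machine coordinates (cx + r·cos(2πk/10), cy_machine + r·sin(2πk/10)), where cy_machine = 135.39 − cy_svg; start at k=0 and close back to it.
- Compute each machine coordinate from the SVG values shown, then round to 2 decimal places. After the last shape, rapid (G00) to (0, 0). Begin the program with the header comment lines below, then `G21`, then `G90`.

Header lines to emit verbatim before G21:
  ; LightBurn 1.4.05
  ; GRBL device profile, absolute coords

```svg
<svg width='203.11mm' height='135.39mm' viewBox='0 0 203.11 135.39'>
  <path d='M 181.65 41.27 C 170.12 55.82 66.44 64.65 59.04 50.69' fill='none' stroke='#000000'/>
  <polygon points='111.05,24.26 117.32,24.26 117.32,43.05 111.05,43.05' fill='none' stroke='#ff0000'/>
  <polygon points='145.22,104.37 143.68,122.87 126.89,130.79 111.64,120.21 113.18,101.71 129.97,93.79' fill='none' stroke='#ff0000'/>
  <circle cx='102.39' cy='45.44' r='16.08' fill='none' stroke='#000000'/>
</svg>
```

; LightBurn 1.4.05
; GRBL device profile, absolute coords
G21
G90
G00 X181.65 Y94.12
M4 S859
G1 X165.18 Y86.21 F570
G1 X135.64 Y80.50
G1 X102.07 Y77.79
G1 X73.53 Y78.92
G1 X59.04 Y84.70
M5
G00 X111.05 Y111.13
M4 S396
G1 X117.32 Y111.13 F2574
G1 X117.32 Y92.34
G1 X111.05 Y92.34
G1 X111.05 Y111.13
M5
G00 X145.22 Y31.02
M4 S396
G1 X143.68 Y12.52 F2574
G1 X126.89 Y4.60
G1 X111.64 Y15.18
G1 X113.18 Y33.68
G1 X129.97 Y41.60
G1 X145.22 Y31.02
M5
G00 X118.47 Y89.95
M4 S859
G1 X115.40 Y99.40 F570
G1 X107.36 Y105.24
G1 X97.42 Y105.24
G1 X89.38 Y99.40
G1 X86.31 Y89.95
G1 X89.38 Y80.50
G1 X97.42 Y74.66
G1 X107.36 Y74.66
G1 X115.40 Y80.50
G1 X118.47 Y89.95
M5
G00 X0.00 Y0.00

1 u = 1 mm; y_m = 135.39 − y.

[1] `<path>` cubic bezier, #000000→cut S859 F570: (181.65,94.12) → (165.18,86.21) → (135.64,80.50) → (102.07,77.79) → (73.53,78.92) → (59.04,84.70)

[2] `<polygon>` rectangle, #ff0000→engrave S396 F2574: (111.05,111.13) → (117.32,111.13) → (117.32,92.34) → (111.05,92.34) → (111.05,111.13) (closed)

[3] `<polygon>` regular polygon, #ff0000→engrave S396 F2574: (145.22,31.02) → (143.68,12.52) → (126.89,4.60) → (111.64,15.18) → (113.18,33.68) → (129.97,41.60) → (145.22,31.02) (closed)

[4] `<circle>` circle, #000000→cut S859 F570: (118.47,89.95) → (115.40,99.40) → (107.36,105.24) → (97.42,105.24) → (89.38,99.40) → (86.31,89.95) → (89.38,80.50) → (97.42,74.66) → (107.36,74.66) → (115.40,80.50) → (118.47,89.95) (closed)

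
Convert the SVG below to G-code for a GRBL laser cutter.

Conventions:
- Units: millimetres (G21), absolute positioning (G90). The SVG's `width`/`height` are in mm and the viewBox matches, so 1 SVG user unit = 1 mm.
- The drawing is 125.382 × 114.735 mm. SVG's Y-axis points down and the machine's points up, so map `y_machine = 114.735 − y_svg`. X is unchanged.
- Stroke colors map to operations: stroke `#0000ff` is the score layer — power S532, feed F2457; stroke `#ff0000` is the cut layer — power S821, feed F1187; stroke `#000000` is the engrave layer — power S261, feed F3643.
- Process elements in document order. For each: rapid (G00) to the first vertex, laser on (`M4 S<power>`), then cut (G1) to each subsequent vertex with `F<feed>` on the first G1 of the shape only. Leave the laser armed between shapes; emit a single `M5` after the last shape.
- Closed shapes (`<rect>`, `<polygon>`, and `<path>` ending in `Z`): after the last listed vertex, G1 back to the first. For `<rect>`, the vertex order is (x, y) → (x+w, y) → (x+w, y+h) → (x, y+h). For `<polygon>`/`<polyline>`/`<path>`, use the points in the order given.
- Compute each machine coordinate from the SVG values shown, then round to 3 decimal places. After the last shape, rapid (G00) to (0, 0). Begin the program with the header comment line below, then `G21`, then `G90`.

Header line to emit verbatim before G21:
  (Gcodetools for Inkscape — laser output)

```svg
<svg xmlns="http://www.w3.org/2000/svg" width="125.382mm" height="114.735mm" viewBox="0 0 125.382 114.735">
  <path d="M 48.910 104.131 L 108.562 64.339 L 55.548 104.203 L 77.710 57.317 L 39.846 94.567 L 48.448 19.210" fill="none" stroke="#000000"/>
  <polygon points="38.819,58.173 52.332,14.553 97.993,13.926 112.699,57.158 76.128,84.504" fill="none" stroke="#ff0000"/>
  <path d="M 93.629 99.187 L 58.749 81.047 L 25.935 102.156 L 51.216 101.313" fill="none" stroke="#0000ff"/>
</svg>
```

Since the viewBox matches the mm dimensions, user units are millimetres directly. The only transform is the Y-flip y_m = 114.735 − y_svg.

Shape 1 is a open polyline drawn with `<path>`. Its stroke #000000 means engrave at S261, F3643. After flipping Y the toolpath is (48.910,10.604) → (108.562,50.396) → (55.548,10.532) → (77.710,57.418) → (39.846,20.168) → (48.448,95.525).

Shape 2 is a regular polygon drawn with `<polygon>`. Its stroke #ff0000 means cut at S821, F1187. After flipping Y the toolpath is (38.819,56.562) → (52.332,100.182) → (97.993,100.809) → (112.699,57.577) → (76.128,30.231) → (38.819,56.562), returning to the start.

Shape 3 is a open polyline drawn with `<path>`. Its stroke #0000ff means score at S532, F2457. After flipping Y the toolpath is (93.629,15.548) → (58.749,33.688) → (25.935,12.579) → (51.216,13.422).

(Gcodetools for Inkscape — laser output)
G21
G90
G00 X48.910 Y10.604
M4 S261
G1 X108.562 Y50.396 F3643
G1 X55.548 Y10.532
G1 X77.710 Y57.418
G1 X39.846 Y20.168
G1 X48.448 Y95.525
G00 X38.819 Y56.562
M4 S821
G1 X52.332 Y100.182 F1187
G1 X97.993 Y100.809
G1 X112.699 Y57.577
G1 X76.128 Y30.231
G1 X38.819 Y56.562
G00 X93.629 Y15.548
M4 S532
G1 X58.749 Y33.688 F2457
G1 X25.935 Y12.579
G1 X51.216 Y13.422
M5
G00 X0.000 Y0.000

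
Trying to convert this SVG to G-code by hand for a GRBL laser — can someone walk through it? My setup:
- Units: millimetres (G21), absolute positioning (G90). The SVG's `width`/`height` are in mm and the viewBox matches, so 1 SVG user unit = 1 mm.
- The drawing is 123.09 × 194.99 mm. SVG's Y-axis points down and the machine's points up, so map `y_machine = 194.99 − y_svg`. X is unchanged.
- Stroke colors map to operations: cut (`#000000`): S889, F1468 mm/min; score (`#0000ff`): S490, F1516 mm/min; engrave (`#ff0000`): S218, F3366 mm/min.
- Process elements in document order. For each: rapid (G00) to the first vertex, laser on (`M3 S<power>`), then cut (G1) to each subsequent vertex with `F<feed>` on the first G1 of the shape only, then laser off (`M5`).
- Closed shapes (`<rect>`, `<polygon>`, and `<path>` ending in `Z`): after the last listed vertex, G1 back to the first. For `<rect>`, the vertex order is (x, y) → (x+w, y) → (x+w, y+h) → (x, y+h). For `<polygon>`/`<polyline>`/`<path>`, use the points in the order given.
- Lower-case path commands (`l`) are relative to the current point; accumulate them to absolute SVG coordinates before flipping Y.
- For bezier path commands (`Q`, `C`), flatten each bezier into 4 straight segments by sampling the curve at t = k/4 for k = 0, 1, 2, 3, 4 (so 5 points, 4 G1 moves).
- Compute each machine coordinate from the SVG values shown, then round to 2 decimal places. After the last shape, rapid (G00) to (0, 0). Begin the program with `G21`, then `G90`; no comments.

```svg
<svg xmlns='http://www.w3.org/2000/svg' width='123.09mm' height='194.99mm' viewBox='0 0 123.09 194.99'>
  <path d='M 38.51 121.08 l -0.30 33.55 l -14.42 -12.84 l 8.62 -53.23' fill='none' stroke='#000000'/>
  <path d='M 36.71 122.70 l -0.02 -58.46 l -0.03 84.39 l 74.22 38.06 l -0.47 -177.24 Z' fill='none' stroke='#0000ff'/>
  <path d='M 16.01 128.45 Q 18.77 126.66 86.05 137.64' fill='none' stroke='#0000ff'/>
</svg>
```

G21
G90
G00 X38.51 Y73.91
M3 S889
G1 X38.21 Y40.36 F1468
G1 X23.79 Y53.20
G1 X32.41 Y106.43
M5
G00 X36.71 Y72.29
M3 S490
G1 X36.69 Y130.75 F1516
G1 X36.66 Y46.36
G1 X110.88 Y8.30
G1 X110.41 Y185.54
G1 X36.71 Y72.29
M5
G00 X16.01 Y66.54
M3 S490
G1 X21.42 Y66.64 F1516
G1 X34.90 Y65.14
G1 X56.44 Y62.04
G1 X86.05 Y57.35
M5
G00 X0.00 Y0.00

1 u = 1 mm; y_m = 194.99 − y.

[1] `<path>` open polyline, #000000→cut S889 F1468: (38.51,73.91) → (38.21,40.36) → (23.79,53.20) → (32.41,106.43)

[2] `<path>` closed polygon, #0000ff→score S490 F1516: (36.71,72.29) → (36.69,130.75) → (36.66,46.36) → (110.88,8.30) → (110.41,185.54) → (36.71,72.29) (closed)

[3] `<path>` quadratic bezier, #0000ff→score S490 F1516: (16.01,66.54) → (21.42,66.64) → (34.90,65.14) → (56.44,62.04) → (86.05,57.35)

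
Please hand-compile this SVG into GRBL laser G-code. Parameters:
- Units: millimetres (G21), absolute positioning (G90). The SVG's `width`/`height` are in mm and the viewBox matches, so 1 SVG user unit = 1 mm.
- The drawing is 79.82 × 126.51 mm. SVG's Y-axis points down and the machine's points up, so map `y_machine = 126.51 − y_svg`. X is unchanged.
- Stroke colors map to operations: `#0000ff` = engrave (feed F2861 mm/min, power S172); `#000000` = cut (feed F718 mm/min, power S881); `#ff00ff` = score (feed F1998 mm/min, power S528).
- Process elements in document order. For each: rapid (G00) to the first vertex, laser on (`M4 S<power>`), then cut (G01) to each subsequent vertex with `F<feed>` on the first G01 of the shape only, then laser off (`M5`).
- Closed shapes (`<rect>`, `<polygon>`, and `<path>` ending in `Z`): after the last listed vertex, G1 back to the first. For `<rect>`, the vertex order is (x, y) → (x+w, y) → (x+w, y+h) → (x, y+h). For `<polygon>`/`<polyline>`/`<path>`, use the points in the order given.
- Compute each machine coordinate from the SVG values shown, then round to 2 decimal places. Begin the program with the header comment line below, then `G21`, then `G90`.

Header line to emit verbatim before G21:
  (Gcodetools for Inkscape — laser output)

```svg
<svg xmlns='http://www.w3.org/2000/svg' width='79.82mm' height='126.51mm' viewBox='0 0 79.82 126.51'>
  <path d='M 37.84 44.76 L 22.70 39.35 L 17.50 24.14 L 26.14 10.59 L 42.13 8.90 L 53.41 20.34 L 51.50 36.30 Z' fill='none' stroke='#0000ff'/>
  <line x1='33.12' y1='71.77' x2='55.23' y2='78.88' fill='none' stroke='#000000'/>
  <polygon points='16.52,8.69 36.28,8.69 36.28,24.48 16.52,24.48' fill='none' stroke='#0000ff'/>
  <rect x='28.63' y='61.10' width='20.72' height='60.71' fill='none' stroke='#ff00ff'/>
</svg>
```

(Gcodetools for Inkscape — laser output)
G21
G90
G00 X37.84 Y81.75
M4 S172
G01 X22.70 Y87.16 F2861
G01 X17.50 Y102.37
G01 X26.14 Y115.92
G01 X42.13 Y117.61
G01 X53.41 Y106.17
G01 X51.50 Y90.21
G01 X37.84 Y81.75
M5
G00 X33.12 Y54.74
M4 S881
G01 X55.23 Y47.63 F718
M5
G00 X16.52 Y117.82
M4 S172
G01 X36.28 Y117.82 F2861
G01 X36.28 Y102.03
G01 X16.52 Y102.03
G01 X16.52 Y117.82
M5
G00 X28.63 Y65.41
M4 S528
G01 X49.35 Y65.41 F1998
G01 X49.35 Y4.70
G01 X28.63 Y4.70
G01 X28.63 Y65.41
M5

Since the viewBox matches the mm dimensions, user units are millimetres directly. The only transform is the Y-flip y_m = 126.51 − y_svg.

Shape 1 is a regular polygon drawn with `<path>`. Its stroke #0000ff means engrave at S172, F2861. After flipping Y the toolpath is (37.84,81.75) → (22.70,87.16) → (17.50,102.37) → (26.14,115.92) → (42.13,117.61) → (53.41,106.17) → (51.50,90.21) → (37.84,81.75), returning to the start.

Shape 2 is a line segment drawn with `<line>`. Its stroke #000000 means cut at S881, F718. After flipping Y the toolpath is (33.12,54.74) → (55.23,47.63).

Shape 3 is a rectangle drawn with `<polygon>`. Its stroke #0000ff means engrave at S172, F2861. After flipping Y the toolpath is (16.52,117.82) → (36.28,117.82) → (36.28,102.03) → (16.52,102.03) → (16.52,117.82), returning to the start.

Shape 4 is a rectangle drawn with `<rect>`. Its stroke #ff00ff means score at S528, F1998. After flipping Y the toolpath is (28.63,65.41) → (49.35,65.41) → (49.35,4.70) → (28.63,4.70) → (28.63,65.41), returning to the start.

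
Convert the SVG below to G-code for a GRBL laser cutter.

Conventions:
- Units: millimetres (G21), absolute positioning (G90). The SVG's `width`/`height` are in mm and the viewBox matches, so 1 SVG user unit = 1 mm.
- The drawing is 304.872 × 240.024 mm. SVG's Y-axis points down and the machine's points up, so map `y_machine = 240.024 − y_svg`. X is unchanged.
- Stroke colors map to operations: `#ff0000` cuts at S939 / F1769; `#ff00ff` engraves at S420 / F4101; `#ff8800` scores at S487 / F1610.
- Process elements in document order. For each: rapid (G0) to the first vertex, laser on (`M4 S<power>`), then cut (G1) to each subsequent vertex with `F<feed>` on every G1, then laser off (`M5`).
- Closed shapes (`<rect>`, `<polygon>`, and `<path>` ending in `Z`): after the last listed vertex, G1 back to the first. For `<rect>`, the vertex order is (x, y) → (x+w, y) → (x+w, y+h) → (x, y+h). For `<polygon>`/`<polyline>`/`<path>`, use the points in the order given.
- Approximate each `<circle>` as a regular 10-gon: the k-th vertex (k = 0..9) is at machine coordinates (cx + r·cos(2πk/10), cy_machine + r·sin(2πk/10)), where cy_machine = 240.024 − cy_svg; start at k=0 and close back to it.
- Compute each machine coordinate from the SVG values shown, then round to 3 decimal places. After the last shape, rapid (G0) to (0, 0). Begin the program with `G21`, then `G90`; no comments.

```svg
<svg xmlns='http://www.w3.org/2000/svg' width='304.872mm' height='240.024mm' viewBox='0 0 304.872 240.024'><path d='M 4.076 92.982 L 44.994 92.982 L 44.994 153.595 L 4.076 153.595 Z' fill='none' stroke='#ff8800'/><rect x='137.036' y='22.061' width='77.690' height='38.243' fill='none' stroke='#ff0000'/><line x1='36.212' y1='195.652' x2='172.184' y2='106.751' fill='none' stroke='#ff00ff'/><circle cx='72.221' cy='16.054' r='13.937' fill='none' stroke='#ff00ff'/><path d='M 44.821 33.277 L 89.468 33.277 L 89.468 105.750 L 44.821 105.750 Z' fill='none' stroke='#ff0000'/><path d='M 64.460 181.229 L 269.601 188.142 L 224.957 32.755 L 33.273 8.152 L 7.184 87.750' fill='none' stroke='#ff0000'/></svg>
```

G21
G90
G0 X4.076 Y147.042
M4 S487
G1 X44.994 Y147.042 F1610
G1 X44.994 Y86.429 F1610
G1 X4.076 Y86.429 F1610
G1 X4.076 Y147.042 F1610
M5
G0 X137.036 Y217.963
M4 S939
G1 X214.726 Y217.963 F1769
G1 X214.726 Y179.720 F1769
G1 X137.036 Y179.720 F1769
G1 X137.036 Y217.963 F1769
M5
G0 X36.212 Y44.372
M4 S420
G1 X172.184 Y133.273 F4101
M5
G0 X86.158 Y223.970
M4 S420
G1 X83.496 Y232.162 F4101
G1 X76.528 Y237.225 F4101
G1 X67.914 Y237.225 F4101
G1 X60.946 Y232.162 F4101
G1 X58.284 Y223.970 F4101
G1 X60.946 Y215.778 F4101
G1 X67.914 Y210.715 F4101
G1 X76.528 Y210.715 F4101
G1 X83.496 Y215.778 F4101
G1 X86.158 Y223.970 F4101
M5
G0 X44.821 Y206.747
M4 S939
G1 X89.468 Y206.747 F1769
G1 X89.468 Y134.274 F1769
G1 X44.821 Y134.274 F1769
G1 X44.821 Y206.747 F1769
M5
G0 X64.460 Y58.795
M4 S939
G1 X269.601 Y51.882 F1769
G1 X224.957 Y207.269 F1769
G1 X33.273 Y231.872 F1769
G1 X7.184 Y152.274 F1769
M5
G0 X0.000 Y0.000

1 u = 1 mm; y_m = 240.024 − y.

[1] `<path>` rectangle, #ff8800→score S487 F1610: (4.076,147.042) → (44.994,147.042) → (44.994,86.429) → (4.076,86.429) → (4.076,147.042) (closed)

[2] `<rect>` rectangle, #ff0000→cut S939 F1769: (137.036,217.963) → (214.726,217.963) → (214.726,179.720) → (137.036,179.720) → (137.036,217.963) (closed)

[3] `<line>` line segment, #ff00ff→engrave S420 F4101: (36.212,44.372) → (172.184,133.273)

[4] `<circle>` circle, #ff00ff→engrave S420 F4101: (86.158,223.970) → (83.496,232.162) → (76.528,237.225) → (67.914,237.225) → (60.946,232.162) → (58.284,223.970) → (60.946,215.778) → (67.914,210.715) → (76.528,210.715) → (83.496,215.778) → (86.158,223.970) (closed)

[5] `<path>` rectangle, #ff0000→cut S939 F1769: (44.821,206.747) → (89.468,206.747) → (89.468,134.274) → (44.821,134.274) → (44.821,206.747) (closed)

[6] `<path>` open polyline, #ff0000→cut S939 F1769: (64.460,58.795) → (269.601,51.882) → (224.957,207.269) → (33.273,231.872) → (7.184,152.274)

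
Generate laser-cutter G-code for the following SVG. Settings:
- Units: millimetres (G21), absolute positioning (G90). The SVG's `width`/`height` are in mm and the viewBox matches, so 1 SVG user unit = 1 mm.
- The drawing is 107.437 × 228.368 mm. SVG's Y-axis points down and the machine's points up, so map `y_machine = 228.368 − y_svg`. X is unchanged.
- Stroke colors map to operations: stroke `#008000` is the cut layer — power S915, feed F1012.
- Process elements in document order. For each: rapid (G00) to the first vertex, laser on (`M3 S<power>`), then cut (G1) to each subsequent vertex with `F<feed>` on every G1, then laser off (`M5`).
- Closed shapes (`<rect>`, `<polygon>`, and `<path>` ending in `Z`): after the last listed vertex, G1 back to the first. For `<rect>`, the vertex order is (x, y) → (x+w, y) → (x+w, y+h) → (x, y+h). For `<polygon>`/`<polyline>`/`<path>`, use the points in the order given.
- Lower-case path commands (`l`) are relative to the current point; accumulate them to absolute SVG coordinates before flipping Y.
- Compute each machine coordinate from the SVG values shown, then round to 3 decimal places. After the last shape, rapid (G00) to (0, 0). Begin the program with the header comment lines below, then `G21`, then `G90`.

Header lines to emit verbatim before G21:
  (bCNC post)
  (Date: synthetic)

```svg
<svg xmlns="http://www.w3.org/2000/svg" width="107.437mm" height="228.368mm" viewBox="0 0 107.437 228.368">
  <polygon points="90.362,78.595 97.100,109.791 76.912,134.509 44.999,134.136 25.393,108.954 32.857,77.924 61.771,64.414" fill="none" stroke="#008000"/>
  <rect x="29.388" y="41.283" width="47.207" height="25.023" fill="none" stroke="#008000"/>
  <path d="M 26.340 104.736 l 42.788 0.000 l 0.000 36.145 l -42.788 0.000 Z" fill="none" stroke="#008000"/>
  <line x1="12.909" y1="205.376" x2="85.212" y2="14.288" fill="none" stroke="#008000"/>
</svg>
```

(bCNC post)
(Date: synthetic)
G21
G90
G00 X90.362 Y149.773
M3 S915
G1 X97.100 Y118.577 F1012
G1 X76.912 Y93.859 F1012
G1 X44.999 Y94.232 F1012
G1 X25.393 Y119.414 F1012
G1 X32.857 Y150.444 F1012
G1 X61.771 Y163.954 F1012
G1 X90.362 Y149.773 F1012
M5
G00 X29.388 Y187.085
M3 S915
G1 X76.595 Y187.085 F1012
G1 X76.595 Y162.062 F1012
G1 X29.388 Y162.062 F1012
G1 X29.388 Y187.085 F1012
M5
G00 X26.340 Y123.632
M3 S915
G1 X69.128 Y123.632 F1012
G1 X69.128 Y87.487 F1012
G1 X26.340 Y87.487 F1012
G1 X26.340 Y123.632 F1012
M5
G00 X12.909 Y22.992
M3 S915
G1 X85.212 Y214.080 F1012
M5
G00 X0.000 Y0.000

Since the viewBox matches the mm dimensions, user units are millimetres directly. The only transform is the Y-flip y_m = 228.368 − y_svg.

Shape 1 is a regular polygon drawn with `<polygon>`. Its stroke #008000 means cut at S915, F1012. After flipping Y the toolpath is (90.362,149.773) → (97.100,118.577) → (76.912,93.859) → (44.999,94.232) → (25.393,119.414) → (32.857,150.444) → (61.771,163.954) → (90.362,149.773), returning to the start.

Shape 2 is a rectangle drawn with `<rect>`. Its stroke #008000 means cut at S915, F1012. After flipping Y the toolpath is (29.388,187.085) → (76.595,187.085) → (76.595,162.062) → (29.388,162.062) → (29.388,187.085), returning to the start.

Shape 3 is a rectangle drawn with `<path>`. Its stroke #008000 means cut at S915, F1012. After flipping Y the toolpath is (26.340,123.632) → (69.128,123.632) → (69.128,87.487) → (26.340,87.487) → (26.340,123.632), returning to the start.

Shape 4 is a line segment drawn with `<line>`. Its stroke #008000 means cut at S915, F1012. After flipping Y the toolpath is (12.909,22.992) → (85.212,214.080).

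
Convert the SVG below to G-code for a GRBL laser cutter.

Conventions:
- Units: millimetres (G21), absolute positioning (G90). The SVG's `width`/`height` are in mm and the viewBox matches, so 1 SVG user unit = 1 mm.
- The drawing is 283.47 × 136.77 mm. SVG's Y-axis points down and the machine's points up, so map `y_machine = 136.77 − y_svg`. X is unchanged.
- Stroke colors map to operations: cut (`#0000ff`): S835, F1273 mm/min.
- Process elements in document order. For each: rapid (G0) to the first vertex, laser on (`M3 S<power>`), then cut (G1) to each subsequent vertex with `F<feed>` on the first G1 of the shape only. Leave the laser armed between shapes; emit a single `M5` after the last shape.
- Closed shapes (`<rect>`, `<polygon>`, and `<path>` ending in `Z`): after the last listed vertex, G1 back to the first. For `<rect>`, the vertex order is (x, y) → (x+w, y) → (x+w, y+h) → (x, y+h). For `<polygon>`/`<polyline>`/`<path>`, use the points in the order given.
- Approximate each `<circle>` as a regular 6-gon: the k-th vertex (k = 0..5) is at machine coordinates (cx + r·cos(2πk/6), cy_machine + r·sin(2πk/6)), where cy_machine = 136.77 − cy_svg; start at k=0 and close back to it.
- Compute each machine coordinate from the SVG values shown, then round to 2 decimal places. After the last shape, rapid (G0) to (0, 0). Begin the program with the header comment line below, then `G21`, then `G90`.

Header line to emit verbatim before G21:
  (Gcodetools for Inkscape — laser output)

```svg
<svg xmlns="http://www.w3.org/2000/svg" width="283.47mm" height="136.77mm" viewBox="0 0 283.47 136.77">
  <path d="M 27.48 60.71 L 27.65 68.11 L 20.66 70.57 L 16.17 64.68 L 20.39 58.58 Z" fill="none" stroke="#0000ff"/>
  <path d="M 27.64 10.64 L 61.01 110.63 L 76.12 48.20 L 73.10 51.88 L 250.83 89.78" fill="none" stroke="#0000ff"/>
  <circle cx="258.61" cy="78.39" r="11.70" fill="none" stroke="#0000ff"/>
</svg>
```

(Gcodetools for Inkscape — laser output)
G21
G90
G0 X27.48 Y76.06
M3 S835
G1 X27.65 Y68.66 F1273
G1 X20.66 Y66.20
G1 X16.17 Y72.09
G1 X20.39 Y78.19
G1 X27.48 Y76.06
G0 X27.64 Y126.13
M3 S835
G1 X61.01 Y26.14 F1273
G1 X76.12 Y88.57
G1 X73.10 Y84.89
G1 X250.83 Y46.99
G0 X270.31 Y58.38
M3 S835
G1 X264.46 Y68.51 F1273
G1 X252.76 Y68.51
G1 X246.91 Y58.38
G1 X252.76 Y48.25
G1 X264.46 Y48.25
G1 X270.31 Y58.38
M5
G0 X0.00 Y0.00

viewBox `0 0 283.47 136.77` with mm width/height → 1 unit = 1 mm. Flip: y_m = 136.77 − y_svg.

**Shape 1** — `<path>` regular polygon, stroke `#0000ff` → cut (S835, F1273). Machine vertices: (27.48,76.06) → (27.65,68.66) → (20.66,66.20) → (16.17,72.09) → (20.39,78.19) → (27.48,76.06). Closed: final G1 returns to the first vertex.

**Shape 2** — `<path>` open polyline, stroke `#0000ff` → cut (S835, F1273). Machine vertices: (27.64,126.13) → (61.01,26.14) → (76.12,88.57) → (73.10,84.89) → (250.83,46.99). Open path.

**Shape 3** — `<circle>` circle, stroke `#0000ff` → cut (S835, F1273). Machine vertices: (270.31,58.38) → (264.46,68.51) → (252.76,68.51) → (246.91,58.38) → (252.76,48.25) → (264.46,48.25) → (270.31,58.38). Closed: final G1 returns to the first vertex.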